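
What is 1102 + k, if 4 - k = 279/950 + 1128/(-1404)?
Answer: 122988557/111150 ≈ 1106.5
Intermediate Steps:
k = 501257/111150 (k = 4 - (279/950 + 1128/(-1404)) = 4 - (279*(1/950) + 1128*(-1/1404)) = 4 - (279/950 - 94/117) = 4 - 1*(-56657/111150) = 4 + 56657/111150 = 501257/111150 ≈ 4.5097)
1102 + k = 1102 + 501257/111150 = 122988557/111150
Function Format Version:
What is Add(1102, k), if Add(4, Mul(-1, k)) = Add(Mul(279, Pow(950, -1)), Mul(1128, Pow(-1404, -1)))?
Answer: Rational(122988557, 111150) ≈ 1106.5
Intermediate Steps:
k = Rational(501257, 111150) (k = Add(4, Mul(-1, Add(Mul(279, Pow(950, -1)), Mul(1128, Pow(-1404, -1))))) = Add(4, Mul(-1, Add(Mul(279, Rational(1, 950)), Mul(1128, Rational(-1, 1404))))) = Add(4, Mul(-1, Add(Rational(279, 950), Rational(-94, 117)))) = Add(4, Mul(-1, Rational(-56657, 111150))) = Add(4, Rational(56657, 111150)) = Rational(501257, 111150) ≈ 4.5097)
Add(1102, k) = Add(1102, Rational(501257, 111150)) = Rational(122988557, 111150)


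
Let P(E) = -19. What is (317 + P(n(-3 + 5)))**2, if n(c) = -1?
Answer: 88804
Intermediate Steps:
(317 + P(n(-3 + 5)))**2 = (317 - 19)**2 = 298**2 = 88804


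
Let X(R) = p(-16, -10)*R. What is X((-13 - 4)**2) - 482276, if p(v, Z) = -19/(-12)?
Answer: -5781821/12 ≈ -4.8182e+5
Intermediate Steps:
p(v, Z) = 19/12 (p(v, Z) = -19*(-1/12) = 19/12)
X(R) = 19*R/12
X((-13 - 4)**2) - 482276 = 19*(-13 - 4)**2/12 - 482276 = (19/12)*(-17)**2 - 482276 = (19/12)*289 - 482276 = 5491/12 - 482276 = -5781821/12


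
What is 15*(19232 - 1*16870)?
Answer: 35430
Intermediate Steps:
15*(19232 - 1*16870) = 15*(19232 - 16870) = 15*2362 = 35430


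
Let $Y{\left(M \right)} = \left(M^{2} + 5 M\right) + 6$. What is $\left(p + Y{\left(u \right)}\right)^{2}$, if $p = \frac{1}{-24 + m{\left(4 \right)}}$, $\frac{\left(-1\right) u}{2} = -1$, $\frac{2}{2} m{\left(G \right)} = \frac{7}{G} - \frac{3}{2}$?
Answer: $\frac{3594816}{9025} \approx 398.32$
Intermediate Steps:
$m{\left(G \right)} = - \frac{3}{2} + \frac{7}{G}$ ($m{\left(G \right)} = \frac{7}{G} - \frac{3}{2} = - \frac{3}{2} + \frac{7}{G}$)
$u = 2$ ($u = \left(-2\right) \left(-1\right) = 2$)
$Y{\left(M \right)} = 6 + M^{2} + 5 M$
$p = - \frac{4}{95}$ ($p = \frac{1}{-24 - \left(\frac{3}{2} - \frac{7}{4}\right)} = \frac{1}{-24 + \left(- \frac{3}{2} + 7 \cdot \frac{1}{4}\right)} = \frac{1}{-24 + \left(- \frac{3}{2} + \frac{7}{4}\right)} = \frac{1}{-24 + \frac{1}{4}} = \frac{1}{- \frac{95}{4}} = - \frac{4}{95} \approx -0.042105$)
$\left(p + Y{\left(u \right)}\right)^{2} = \left(- \frac{4}{95} + \left(6 + 2^{2} + 5 \cdot 2\right)\right)^{2} = \left(- \frac{4}{95} + \left(6 + 4 + 10\right)\right)^{2} = \left(- \frac{4}{95} + 20\right)^{2} = \left(\frac{1896}{95}\right)^{2} = \frac{3594816}{9025}$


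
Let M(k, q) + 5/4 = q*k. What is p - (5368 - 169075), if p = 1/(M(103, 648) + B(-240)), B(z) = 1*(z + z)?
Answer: 43390704061/265051 ≈ 1.6371e+5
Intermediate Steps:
M(k, q) = -5/4 + k*q (M(k, q) = -5/4 + q*k = -5/4 + k*q)
B(z) = 2*z (B(z) = 1*(2*z) = 2*z)
p = 4/265051 (p = 1/((-5/4 + 103*648) + 2*(-240)) = 1/((-5/4 + 66744) - 480) = 1/(266971/4 - 480) = 1/(265051/4) = 4/265051 ≈ 1.5091e-5)
p - (5368 - 169075) = 4/265051 - (5368 - 169075) = 4/265051 - 1*(-163707) = 4/265051 + 163707 = 43390704061/265051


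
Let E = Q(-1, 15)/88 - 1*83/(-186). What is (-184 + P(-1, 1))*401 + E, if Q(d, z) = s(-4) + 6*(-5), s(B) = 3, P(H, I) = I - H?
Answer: -597283547/8184 ≈ -72982.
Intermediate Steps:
Q(d, z) = -27 (Q(d, z) = 3 + 6*(-5) = 3 - 30 = -27)
E = 1141/8184 (E = -27/88 - 1*83/(-186) = -27*1/88 - 83*(-1/186) = -27/88 + 83/186 = 1141/8184 ≈ 0.13942)
(-184 + P(-1, 1))*401 + E = (-184 + (1 - 1*(-1)))*401 + 1141/8184 = (-184 + (1 + 1))*401 + 1141/8184 = (-184 + 2)*401 + 1141/8184 = -182*401 + 1141/8184 = -72982 + 1141/8184 = -597283547/8184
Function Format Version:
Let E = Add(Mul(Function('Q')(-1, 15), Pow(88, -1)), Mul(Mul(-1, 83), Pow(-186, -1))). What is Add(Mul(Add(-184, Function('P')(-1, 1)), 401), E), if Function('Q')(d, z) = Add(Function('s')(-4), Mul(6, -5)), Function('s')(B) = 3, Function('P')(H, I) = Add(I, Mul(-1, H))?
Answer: Rational(-597283547, 8184) ≈ -72982.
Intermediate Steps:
Function('Q')(d, z) = -27 (Function('Q')(d, z) = Add(3, Mul(6, -5)) = Add(3, -30) = -27)
E = Rational(1141, 8184) (E = Add(Mul(-27, Pow(88, -1)), Mul(Mul(-1, 83), Pow(-186, -1))) = Add(Mul(-27, Rational(1, 88)), Mul(-83, Rational(-1, 186))) = Add(Rational(-27, 88), Rational(83, 186)) = Rational(1141, 8184) ≈ 0.13942)
Add(Mul(Add(-184, Function('P')(-1, 1)), 401), E) = Add(Mul(Add(-184, Add(1, Mul(-1, -1))), 401), Rational(1141, 8184)) = Add(Mul(Add(-184, Add(1, 1)), 401), Rational(1141, 8184)) = Add(Mul(Add(-184, 2), 401), Rational(1141, 8184)) = Add(Mul(-182, 401), Rational(1141, 8184)) = Add(-72982, Rational(1141, 8184)) = Rational(-597283547, 8184)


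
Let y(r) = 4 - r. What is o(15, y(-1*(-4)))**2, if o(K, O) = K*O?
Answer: 0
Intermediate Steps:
o(15, y(-1*(-4)))**2 = (15*(4 - (-1)*(-4)))**2 = (15*(4 - 1*4))**2 = (15*(4 - 4))**2 = (15*0)**2 = 0**2 = 0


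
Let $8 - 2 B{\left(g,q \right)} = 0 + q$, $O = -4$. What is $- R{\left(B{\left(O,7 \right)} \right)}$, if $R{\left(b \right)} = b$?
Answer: $- \frac{1}{2} \approx -0.5$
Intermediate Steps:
$B{\left(g,q \right)} = 4 - \frac{q}{2}$ ($B{\left(g,q \right)} = 4 - \frac{0 + q}{2} = 4 - \frac{q}{2}$)
$- R{\left(B{\left(O,7 \right)} \right)} = - (4 - \frac{7}{2}) = \left(-1\right) \frac{1}{2} = - \frac{1}{2}$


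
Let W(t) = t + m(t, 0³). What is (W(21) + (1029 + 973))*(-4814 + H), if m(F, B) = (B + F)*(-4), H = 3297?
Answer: -2941463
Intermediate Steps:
m(F, B) = -4*B - 4*F
W(t) = -3*t (W(t) = t + (-4*0³ - 4*t) = t + (-4*0 - 4*t) = t + (0 - 4*t) = t - 4*t = -3*t)
(W(21) + (1029 + 973))*(-4814 + H) = (-3*21 + (1029 + 973))*(-4814 + 3297) = (-63 + 2002)*(-1517) = 1939*(-1517) = -2941463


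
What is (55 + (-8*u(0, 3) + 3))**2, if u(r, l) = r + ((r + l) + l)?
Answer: 100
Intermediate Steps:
u(r, l) = 2*l + 2*r (u(r, l) = r + ((l + r) + l) = r + (r + 2*l) = 2*l + 2*r)
(55 + (-8*u(0, 3) + 3))**2 = (55 + (-8*(2*3 + 2*0) + 3))**2 = (55 + (-8*(6 + 0) + 3))**2 = (55 + (-8*6 + 3))**2 = (55 + (-48 + 3))**2 = (55 - 45)**2 = 10**2 = 100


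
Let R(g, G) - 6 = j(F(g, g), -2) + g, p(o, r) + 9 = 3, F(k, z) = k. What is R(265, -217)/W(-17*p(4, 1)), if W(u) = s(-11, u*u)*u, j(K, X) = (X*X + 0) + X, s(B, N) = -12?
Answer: -91/408 ≈ -0.22304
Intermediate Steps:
p(o, r) = -6 (p(o, r) = -9 + 3 = -6)
j(K, X) = X + X² (j(K, X) = (X² + 0) + X = X² + X = X + X²)
R(g, G) = 8 + g (R(g, G) = 6 + (-2*(1 - 2) + g) = 6 + (-2*(-1) + g) = 6 + (2 + g) = 8 + g)
W(u) = -12*u
R(265, -217)/W(-17*p(4, 1)) = (8 + 265)/((-(-204)*(-6))) = 273/((-12*102)) = 273/(-1224) = 273*(-1/1224) = -91/408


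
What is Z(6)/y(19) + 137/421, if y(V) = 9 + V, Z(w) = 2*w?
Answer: 2222/2947 ≈ 0.75399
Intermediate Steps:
Z(6)/y(19) + 137/421 = (2*6)/(9 + 19) + 137/421 = 12/28 + 137*(1/421) = 12*(1/28) + 137/421 = 3/7 + 137/421 = 2222/2947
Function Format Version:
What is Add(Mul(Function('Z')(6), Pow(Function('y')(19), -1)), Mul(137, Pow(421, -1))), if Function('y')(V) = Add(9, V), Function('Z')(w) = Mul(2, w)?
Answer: Rational(2222, 2947) ≈ 0.75399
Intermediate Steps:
Add(Mul(Function('Z')(6), Pow(Function('y')(19), -1)), Mul(137, Pow(421, -1))) = Add(Mul(Mul(2, 6), Pow(Add(9, 19), -1)), Mul(137, Pow(421, -1))) = Add(Mul(12, Pow(28, -1)), Mul(137, Rational(1, 421))) = Add(Mul(12, Rational(1, 28)), Rational(137, 421)) = Add(Rational(3, 7), Rational(137, 421)) = Rational(2222, 2947)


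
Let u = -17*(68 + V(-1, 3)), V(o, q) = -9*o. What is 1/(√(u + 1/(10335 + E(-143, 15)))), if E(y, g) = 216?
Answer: -I*√145722583158/13811258 ≈ -0.02764*I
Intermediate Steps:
u = -1309 (u = -17*(68 - 9*(-1)) = -17*(68 + 9) = -17*77 = -1309)
1/(√(u + 1/(10335 + E(-143, 15)))) = 1/(√(-1309 + 1/(10335 + 216))) = 1/(√(-1309 + 1/10551)) = 1/(√(-13811258/10551)) = 1/(I*√145722583158/10551) = -I*√145722583158/13811258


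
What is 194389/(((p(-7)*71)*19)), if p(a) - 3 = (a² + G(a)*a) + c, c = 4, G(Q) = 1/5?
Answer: 3935/1491 ≈ 2.6392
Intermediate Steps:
G(Q) = ⅕
p(a) = 7 + a² + a/5 (p(a) = 3 + ((a² + a/5) + 4) = 3 + (4 + a² + a/5) = 7 + a² + a/5)
194389/(((p(-7)*71)*19)) = 194389/((((7 + (-7)² + (⅕)*(-7))*71)*19)) = 194389/((((7 + 49 - 7/5)*71)*19)) = 194389/((((273/5)*71)*19)) = 194389/(((19383/5)*19)) = 194389/(368277/5) = 194389*(5/368277) = 3935/1491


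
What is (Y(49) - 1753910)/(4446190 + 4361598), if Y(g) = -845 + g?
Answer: -877353/4403894 ≈ -0.19922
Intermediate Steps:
(Y(49) - 1753910)/(4446190 + 4361598) = ((-845 + 49) - 1753910)/(4446190 + 4361598) = (-796 - 1753910)/8807788 = -1754706*1/8807788 = -877353/4403894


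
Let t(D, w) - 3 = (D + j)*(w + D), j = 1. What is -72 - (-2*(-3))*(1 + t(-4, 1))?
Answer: -150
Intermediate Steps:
t(D, w) = 3 + (1 + D)*(D + w) (t(D, w) = 3 + (D + 1)*(w + D) = 3 + (1 + D)*(D + w))
-72 - (-2*(-3))*(1 + t(-4, 1)) = -72 - (-2*(-3))*(1 + (3 - 4 + 1 + (-4)² - 4*1)) = -72 - 6*(1 + (3 - 4 + 1 + 16 - 4)) = -72 - 6*(1 + 12) = -72 - 6*13 = -72 - 1*78 = -72 - 78 = -150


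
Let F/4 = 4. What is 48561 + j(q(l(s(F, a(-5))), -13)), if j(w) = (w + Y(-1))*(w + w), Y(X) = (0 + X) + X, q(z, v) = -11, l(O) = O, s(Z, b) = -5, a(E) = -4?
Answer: 48847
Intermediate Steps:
F = 16 (F = 4*4 = 16)
Y(X) = 2*X (Y(X) = X + X = 2*X)
j(w) = 2*w*(-2 + w) (j(w) = (w + 2*(-1))*(w + w) = (w - 2)*(2*w) = (-2 + w)*(2*w) = 2*w*(-2 + w))
48561 + j(q(l(s(F, a(-5))), -13)) = 48561 + 2*(-11)*(-2 - 11) = 48561 + 2*(-11)*(-13) = 48561 + 286 = 48847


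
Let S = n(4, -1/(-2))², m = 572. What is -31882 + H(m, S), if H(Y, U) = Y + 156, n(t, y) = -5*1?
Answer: -31154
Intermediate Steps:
n(t, y) = -5
S = 25 (S = (-5)² = 25)
H(Y, U) = 156 + Y
-31882 + H(m, S) = -31882 + (156 + 572) = -31882 + 728 = -31154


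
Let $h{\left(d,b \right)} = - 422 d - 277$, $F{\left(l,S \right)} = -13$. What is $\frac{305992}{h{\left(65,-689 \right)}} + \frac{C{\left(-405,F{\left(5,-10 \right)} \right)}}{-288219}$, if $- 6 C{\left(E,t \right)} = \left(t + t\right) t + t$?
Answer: $- \frac{529147244713}{47914102998} \approx -11.044$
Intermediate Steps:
$h{\left(d,b \right)} = -277 - 422 d$
$C{\left(E,t \right)} = - \frac{t^{2}}{3} - \frac{t}{6}$ ($C{\left(E,t \right)} = - \frac{\left(t + t\right) t + t}{6} = - \frac{2 t t + t}{6} = - \frac{2 t^{2} + t}{6} = - \frac{t + 2 t^{2}}{6} = - \frac{t^{2}}{3} - \frac{t}{6}$)
$\frac{305992}{h{\left(65,-689 \right)}} + \frac{C{\left(-405,F{\left(5,-10 \right)} \right)}}{-288219} = \frac{305992}{-277 - 27430} + \frac{\left(- \frac{1}{6}\right) \left(-13\right) \left(1 + 2 \left(-13\right)\right)}{-288219} = \frac{305992}{-277 - 27430} + \left(- \frac{1}{6}\right) \left(-13\right) \left(1 - 26\right) \left(- \frac{1}{288219}\right) = \frac{305992}{-27707} + \left(- \frac{1}{6}\right) \left(-13\right) \left(-25\right) \left(- \frac{1}{288219}\right) = 305992 \left(- \frac{1}{27707}\right) - - \frac{325}{1729314} = - \frac{305992}{27707} + \frac{325}{1729314} = - \frac{529147244713}{47914102998}$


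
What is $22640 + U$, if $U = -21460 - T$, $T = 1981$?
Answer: $-801$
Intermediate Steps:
$U = -23441$ ($U = -21460 - 1981 = -23441$)
$22640 + U = 22640 - 23441 = -801$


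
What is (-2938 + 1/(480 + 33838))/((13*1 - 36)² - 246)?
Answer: -100826283/9711994 ≈ -10.382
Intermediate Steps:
(-2938 + 1/(480 + 33838))/((13*1 - 36)² - 246) = (-2938 + 1/34318)/((13 - 36)² - 246) = (-2938 + 1/34318)/((-23)² - 246) = -100826283/(34318*(529 - 246)) = -100826283/34318/283 = -100826283/34318*1/283 = -100826283/9711994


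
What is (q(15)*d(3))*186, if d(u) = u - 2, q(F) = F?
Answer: 2790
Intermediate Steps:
d(u) = -2 + u
(q(15)*d(3))*186 = (15*(-2 + 3))*186 = (15*1)*186 = 15*186 = 2790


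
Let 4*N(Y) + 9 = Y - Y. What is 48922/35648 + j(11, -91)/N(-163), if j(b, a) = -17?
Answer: 1432181/160416 ≈ 8.9279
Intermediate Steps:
N(Y) = -9/4 (N(Y) = -9/4 + (Y - Y)/4 = -9/4 + (¼)*0 = -9/4 + 0 = -9/4)
48922/35648 + j(11, -91)/N(-163) = 48922/35648 - 17/(-9/4) = 48922*(1/35648) - 17*(-4/9) = 24461/17824 + 68/9 = 1432181/160416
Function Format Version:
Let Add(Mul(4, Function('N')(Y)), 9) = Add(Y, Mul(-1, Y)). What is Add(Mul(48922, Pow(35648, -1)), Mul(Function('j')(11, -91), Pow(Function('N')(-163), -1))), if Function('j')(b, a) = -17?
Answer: Rational(1432181, 160416) ≈ 8.9279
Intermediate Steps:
Function('N')(Y) = Rational(-9, 4) (Function('N')(Y) = Add(Rational(-9, 4), Mul(Rational(1, 4), Add(Y, Mul(-1, Y)))) = Add(Rational(-9, 4), Mul(Rational(1, 4), 0)) = Add(Rational(-9, 4), 0) = Rational(-9, 4))
Add(Mul(48922, Pow(35648, -1)), Mul(Function('j')(11, -91), Pow(Function('N')(-163), -1))) = Add(Mul(48922, Pow(35648, -1)), Mul(-17, Pow(Rational(-9, 4), -1))) = Add(Mul(48922, Rational(1, 35648)), Mul(-17, Rational(-4, 9))) = Add(Rational(24461, 17824), Rational(68, 9)) = Rational(1432181, 160416)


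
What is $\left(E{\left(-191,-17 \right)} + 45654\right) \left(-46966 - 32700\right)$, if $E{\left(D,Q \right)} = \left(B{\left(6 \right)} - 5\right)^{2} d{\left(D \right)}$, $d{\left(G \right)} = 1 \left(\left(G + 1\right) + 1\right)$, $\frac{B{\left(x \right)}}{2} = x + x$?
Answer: $1798459950$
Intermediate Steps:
$B{\left(x \right)} = 4 x$ ($B{\left(x \right)} = 2 \left(x + x\right) = 2 \cdot 2 x = 4 x$)
$d{\left(G \right)} = 2 + G$ ($d{\left(G \right)} = 1 \left(\left(1 + G\right) + 1\right) = 1 \left(2 + G\right) = 2 + G$)
$E{\left(D,Q \right)} = 722 + 361 D$ ($E{\left(D,Q \right)} = \left(4 \cdot 6 - 5\right)^{2} \left(2 + D\right) = \left(24 - 5\right)^{2} \left(2 + D\right) = 19^{2} \left(2 + D\right) = 361 \left(2 + D\right) = 722 + 361 D$)
$\left(E{\left(-191,-17 \right)} + 45654\right) \left(-46966 - 32700\right) = \left(\left(722 + 361 \left(-191\right)\right) + 45654\right) \left(-46966 - 32700\right) = \left(\left(722 - 68951\right) + 45654\right) \left(-79666\right) = \left(-68229 + 45654\right) \left(-79666\right) = \left(-22575\right) \left(-79666\right) = 1798459950$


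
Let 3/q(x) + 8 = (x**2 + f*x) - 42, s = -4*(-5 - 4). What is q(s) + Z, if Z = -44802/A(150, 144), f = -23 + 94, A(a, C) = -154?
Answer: 85168833/292754 ≈ 290.92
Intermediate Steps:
s = 36 (s = -4*(-9) = 36)
f = 71
Z = 22401/77 (Z = -44802/(-154) = -44802*(-1/154) = 22401/77 ≈ 290.92)
q(x) = 3/(-50 + x**2 + 71*x) (q(x) = 3/(-8 + ((x**2 + 71*x) - 42)) = 3/(-8 + (-42 + x**2 + 71*x)) = 3/(-50 + x**2 + 71*x))
q(s) + Z = 3/(-50 + 36**2 + 71*36) + 22401/77 = 3/(-50 + 1296 + 2556) + 22401/77 = 3/3802 + 22401/77 = 85168833/292754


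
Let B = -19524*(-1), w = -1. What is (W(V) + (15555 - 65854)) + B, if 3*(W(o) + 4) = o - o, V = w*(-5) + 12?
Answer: -30779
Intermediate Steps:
B = 19524
V = 17 (V = -1*(-5) + 12 = 5 + 12 = 17)
W(o) = -4 (W(o) = -4 + (o - o)/3 = -4 + (1/3)*0 = -4 + 0 = -4)
(W(V) + (15555 - 65854)) + B = (-4 + (15555 - 65854)) + 19524 = (-4 - 50299) + 19524 = -50303 + 19524 = -30779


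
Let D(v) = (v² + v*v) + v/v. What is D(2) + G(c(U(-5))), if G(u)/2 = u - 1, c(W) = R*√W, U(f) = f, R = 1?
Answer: 7 + 2*I*√5 ≈ 7.0 + 4.4721*I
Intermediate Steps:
c(W) = √W (c(W) = 1*√W = √W)
D(v) = 1 + 2*v² (D(v) = (v² + v²) + 1 = 2*v² + 1 = 1 + 2*v²)
G(u) = -2 + 2*u (G(u) = 2*(u - 1) = 2*(-1 + u) = -2 + 2*u)
D(2) + G(c(U(-5))) = (1 + 2*2²) + (-2 + 2*√(-5)) = (1 + 2*4) + (-2 + 2*(I*√5)) = (1 + 8) + (-2 + 2*I*√5) = 9 + (-2 + 2*I*√5) = 7 + 2*I*√5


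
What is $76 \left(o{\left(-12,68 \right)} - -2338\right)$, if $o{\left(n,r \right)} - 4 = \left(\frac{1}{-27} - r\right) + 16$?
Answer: $\frac{4699004}{27} \approx 1.7404 \cdot 10^{5}$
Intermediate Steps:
$o{\left(n,r \right)} = \frac{539}{27} - r$ ($o{\left(n,r \right)} = 4 + \left(\left(\frac{1}{-27} - r\right) + 16\right) = 4 + \left(\left(- \frac{1}{27} - r\right) + 16\right) = 4 - \left(- \frac{431}{27} + r\right) = \frac{539}{27} - r$)
$76 \left(o{\left(-12,68 \right)} - -2338\right) = 76 \left(\left(\frac{539}{27} - 68\right) - -2338\right) = 76 \left(\left(\frac{539}{27} - 68\right) + 2338\right) = 76 \left(- \frac{1297}{27} + 2338\right) = 76 \cdot \frac{61829}{27} = \frac{4699004}{27}$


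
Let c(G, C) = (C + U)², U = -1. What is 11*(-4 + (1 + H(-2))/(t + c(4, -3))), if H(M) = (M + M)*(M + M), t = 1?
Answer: -33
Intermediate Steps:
c(G, C) = (-1 + C)² (c(G, C) = (C - 1)² = (-1 + C)²)
H(M) = 4*M² (H(M) = (2*M)*(2*M) = 4*M²)
11*(-4 + (1 + H(-2))/(t + c(4, -3))) = 11*(-4 + (1 + 4*(-2)²)/(1 + (-1 - 3)²)) = 11*(-4 + (1 + 4*4)/(1 + (-4)²)) = 11*(-4 + (1 + 16)/(1 + 16)) = 11*(-4 + 17/17) = 11*(-4 + 17*(1/17)) = 11*(-4 + 1) = 11*(-3) = -33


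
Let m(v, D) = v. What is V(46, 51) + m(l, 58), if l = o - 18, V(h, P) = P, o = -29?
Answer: 4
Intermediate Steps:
l = -47 (l = -29 - 18 = -47)
V(46, 51) + m(l, 58) = 51 - 47 = 4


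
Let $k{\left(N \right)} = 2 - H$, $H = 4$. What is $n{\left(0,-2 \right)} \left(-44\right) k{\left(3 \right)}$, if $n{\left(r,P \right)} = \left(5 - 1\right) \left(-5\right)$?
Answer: $-1760$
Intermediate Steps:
$n{\left(r,P \right)} = -20$ ($n{\left(r,P \right)} = 4 \left(-5\right) = -20$)
$k{\left(N \right)} = -2$ ($k{\left(N \right)} = 2 - 4 = -2$)
$n{\left(0,-2 \right)} \left(-44\right) k{\left(3 \right)} = \left(-20\right) \left(-44\right) \left(-2\right) = 880 \left(-2\right) = -1760$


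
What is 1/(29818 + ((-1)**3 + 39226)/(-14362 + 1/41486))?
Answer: 595821931/17764591050208 ≈ 3.3540e-5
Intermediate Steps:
1/(29818 + ((-1)**3 + 39226)/(-14362 + 1/41486)) = 1/(29818 + (-1 + 39226)/(-14362 + 1/41486)) = 1/(29818 + 39225/(-595821931/41486)) = 1/(29818 + 39225*(-41486/595821931)) = 1/(29818 - 1627288350/595821931) = 1/(17764591050208/595821931) = 595821931/17764591050208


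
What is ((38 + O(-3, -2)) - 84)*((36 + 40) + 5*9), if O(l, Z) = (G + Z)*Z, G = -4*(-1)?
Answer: -6050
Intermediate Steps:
G = 4
O(l, Z) = Z*(4 + Z) (O(l, Z) = (4 + Z)*Z = Z*(4 + Z))
((38 + O(-3, -2)) - 84)*((36 + 40) + 5*9) = ((38 - 2*(4 - 2)) - 84)*((36 + 40) + 5*9) = ((38 - 2*2) - 84)*(76 + 45) = ((38 - 4) - 84)*121 = (34 - 84)*121 = -50*121 = -6050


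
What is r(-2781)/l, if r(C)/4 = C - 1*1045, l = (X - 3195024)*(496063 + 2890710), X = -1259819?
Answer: 15304/15087541991639 ≈ 1.0143e-9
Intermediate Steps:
l = -15087541991639 (l = (-1259819 - 3195024)*(496063 + 2890710) = -4454843*3386773 = -15087541991639)
r(C) = -4180 + 4*C (r(C) = 4*(C - 1*1045) = 4*(C - 1045) = 4*(-1045 + C) = -4180 + 4*C)
r(-2781)/l = (-4180 + 4*(-2781))/(-15087541991639) = (-4180 - 11124)*(-1/15087541991639) = -15304*(-1/15087541991639) = 15304/15087541991639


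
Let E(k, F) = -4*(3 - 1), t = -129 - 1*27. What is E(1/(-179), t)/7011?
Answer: -8/7011 ≈ -0.0011411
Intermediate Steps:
t = -156 (t = -129 - 27 = -156)
E(k, F) = -8 (E(k, F) = -4*2 = -8)
E(1/(-179), t)/7011 = -8/7011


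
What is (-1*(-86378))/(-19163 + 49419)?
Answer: 43189/15128 ≈ 2.8549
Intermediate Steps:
(-1*(-86378))/(-19163 + 49419) = 86378/30256 = 86378*(1/30256) = 43189/15128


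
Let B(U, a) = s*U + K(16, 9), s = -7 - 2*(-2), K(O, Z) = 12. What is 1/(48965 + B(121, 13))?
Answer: 1/48614 ≈ 2.0570e-5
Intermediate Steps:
s = -3 (s = -7 + 4 = -3)
B(U, a) = 12 - 3*U (B(U, a) = -3*U + 12 = 12 - 3*U)
1/(48965 + B(121, 13)) = 1/(48965 + (12 - 3*121)) = 1/(48965 + (12 - 363)) = 1/(48965 - 351) = 1/48614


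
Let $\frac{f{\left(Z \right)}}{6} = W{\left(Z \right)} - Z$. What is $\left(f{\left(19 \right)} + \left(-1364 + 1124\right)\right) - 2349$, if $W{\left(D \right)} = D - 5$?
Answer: $-2619$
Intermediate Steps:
$W{\left(D \right)} = -5 + D$ ($W{\left(D \right)} = D - 5 = -5 + D$)
$f{\left(Z \right)} = -30$ ($f{\left(Z \right)} = 6 \left(\left(-5 + Z\right) - Z\right) = 6 \left(-5\right) = -30$)
$\left(f{\left(19 \right)} + \left(-1364 + 1124\right)\right) - 2349 = \left(-30 + \left(-1364 + 1124\right)\right) - 2349 = \left(-30 - 240\right) - 2349 = -270 - 2349 = -2619$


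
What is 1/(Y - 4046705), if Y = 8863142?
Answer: 1/4816437 ≈ 2.0762e-7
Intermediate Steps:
1/(Y - 4046705) = 1/(8863142 - 4046705) = 1/4816437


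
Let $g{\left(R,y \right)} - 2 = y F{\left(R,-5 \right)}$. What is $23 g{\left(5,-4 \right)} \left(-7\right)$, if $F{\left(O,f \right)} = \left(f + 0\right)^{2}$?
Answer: $15778$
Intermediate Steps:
$F{\left(O,f \right)} = f^{2}$
$g{\left(R,y \right)} = 2 + 25 y$ ($g{\left(R,y \right)} = 2 + y \left(-5\right)^{2} = 2 + y 25 = 2 + 25 y$)
$23 g{\left(5,-4 \right)} \left(-7\right) = 23 \left(2 + 25 \left(-4\right)\right) \left(-7\right) = 23 \left(2 - 100\right) \left(-7\right) = 23 \left(-98\right) \left(-7\right) = \left(-2254\right) \left(-7\right) = 15778$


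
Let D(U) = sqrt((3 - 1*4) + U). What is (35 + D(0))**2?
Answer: (35 + I)**2 ≈ 1224.0 + 70.0*I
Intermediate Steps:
D(U) = sqrt(-1 + U) (D(U) = sqrt((3 - 4) + U) = sqrt(-1 + U))
(35 + D(0))**2 = (35 + sqrt(-1 + 0))**2 = (35 + sqrt(-1))**2 = (35 + I)**2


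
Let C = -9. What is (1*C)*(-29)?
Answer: 261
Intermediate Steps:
(1*C)*(-29) = (1*(-9))*(-29) = -9*(-29) = 261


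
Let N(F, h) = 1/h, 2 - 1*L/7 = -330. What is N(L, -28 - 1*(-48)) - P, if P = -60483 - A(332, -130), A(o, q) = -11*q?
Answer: 1238261/20 ≈ 61913.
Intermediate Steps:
L = 2324 (L = 14 - 7*(-330) = 14 + 2310 = 2324)
P = -61913 (P = -60483 - (-11)*(-130) = -60483 - 1*1430 = -60483 - 1430 = -61913)
N(L, -28 - 1*(-48)) - P = 1/(-28 - 1*(-48)) - 1*(-61913) = 1/(-28 + 48) + 61913 = 1/20 + 61913 = 1238261/20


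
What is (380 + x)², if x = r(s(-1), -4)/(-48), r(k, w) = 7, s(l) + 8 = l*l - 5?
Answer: 332442289/2304 ≈ 1.4429e+5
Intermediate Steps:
s(l) = -13 + l² (s(l) = -8 + (l*l - 5) = -8 + (l² - 5) = -8 + (-5 + l²) = -13 + l²)
x = -7/48 (x = 7/(-48) = 7*(-1/48) = -7/48 ≈ -0.14583)
(380 + x)² = (380 - 7/48)² = (18233/48)² = 332442289/2304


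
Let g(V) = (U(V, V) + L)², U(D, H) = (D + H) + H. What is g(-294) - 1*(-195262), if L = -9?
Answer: 989143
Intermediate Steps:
U(D, H) = D + 2*H
g(V) = (-9 + 3*V)² (g(V) = ((V + 2*V) - 9)² = (3*V - 9)² = (-9 + 3*V)²)
g(-294) - 1*(-195262) = 9*(-3 - 294)² - 1*(-195262) = 9*(-297)² + 195262 = 9*88209 + 195262 = 793881 + 195262 = 989143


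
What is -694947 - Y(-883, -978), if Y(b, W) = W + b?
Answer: -693086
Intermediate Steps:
-694947 - Y(-883, -978) = -694947 - (-978 - 883) = -694947 - 1*(-1861) = -694947 + 1861 = -693086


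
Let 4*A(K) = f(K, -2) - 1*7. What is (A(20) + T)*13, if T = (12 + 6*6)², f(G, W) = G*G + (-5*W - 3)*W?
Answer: 124735/4 ≈ 31184.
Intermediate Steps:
f(G, W) = G² + W*(-3 - 5*W) (f(G, W) = G² + (-3 - 5*W)*W = G² + W*(-3 - 5*W))
T = 2304 (T = (12 + 36)² = 48² = 2304)
A(K) = -21/4 + K²/4 (A(K) = ((K² - 5*(-2)² - 3*(-2)) - 1*7)/4 = ((K² - 5*4 + 6) - 7)/4 = ((K² - 20 + 6) - 7)/4 = ((-14 + K²) - 7)/4 = (-21 + K²)/4 = -21/4 + K²/4)
(A(20) + T)*13 = ((-21/4 + (¼)*20²) + 2304)*13 = ((-21/4 + (¼)*400) + 2304)*13 = ((-21/4 + 100) + 2304)*13 = (379/4 + 2304)*13 = (9595/4)*13 = 124735/4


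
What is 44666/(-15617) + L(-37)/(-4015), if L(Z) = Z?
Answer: -7772007/2726185 ≈ -2.8509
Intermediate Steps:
44666/(-15617) + L(-37)/(-4015) = 44666/(-15617) - 37/(-4015) = 44666*(-1/15617) - 37*(-1/4015) = -1942/679 + 37/4015 = -7772007/2726185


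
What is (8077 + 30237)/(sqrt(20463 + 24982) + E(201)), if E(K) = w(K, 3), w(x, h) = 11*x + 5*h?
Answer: 85286964/4909631 - 38314*sqrt(45445)/4909631 ≈ 15.708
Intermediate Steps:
w(x, h) = 5*h + 11*x
E(K) = 15 + 11*K (E(K) = 5*3 + 11*K = 15 + 11*K)
(8077 + 30237)/(sqrt(20463 + 24982) + E(201)) = (8077 + 30237)/(sqrt(20463 + 24982) + (15 + 11*201)) = 38314/(sqrt(45445) + (15 + 2211)) = 38314/(sqrt(45445) + 2226) = 38314/(2226 + sqrt(45445))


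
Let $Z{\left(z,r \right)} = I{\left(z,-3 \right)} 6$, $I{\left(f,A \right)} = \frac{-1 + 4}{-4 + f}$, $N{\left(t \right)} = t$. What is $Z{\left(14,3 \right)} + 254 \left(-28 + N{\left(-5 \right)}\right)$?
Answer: $- \frac{41901}{5} \approx -8380.2$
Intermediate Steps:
$I{\left(f,A \right)} = \frac{3}{-4 + f}$
$Z{\left(z,r \right)} = \frac{18}{-4 + z}$ ($Z{\left(z,r \right)} = \frac{3}{-4 + z} 6 = \frac{18}{-4 + z}$)
$Z{\left(14,3 \right)} + 254 \left(-28 + N{\left(-5 \right)}\right) = \frac{18}{-4 + 14} + 254 \left(-28 - 5\right) = \frac{18}{10} + 254 \left(-33\right) = 18 \cdot \frac{1}{10} - 8382 = \frac{9}{5} - 8382 = - \frac{41901}{5}$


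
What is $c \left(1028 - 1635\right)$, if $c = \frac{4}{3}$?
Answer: $- \frac{2428}{3} \approx -809.33$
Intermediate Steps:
$c = \frac{4}{3}$ ($c = 4 \cdot \frac{1}{3} = \frac{4}{3} \approx 1.3333$)
$c \left(1028 - 1635\right) = \frac{4 \left(1028 - 1635\right)}{3} = \frac{4}{3} \left(-607\right) = - \frac{2428}{3}$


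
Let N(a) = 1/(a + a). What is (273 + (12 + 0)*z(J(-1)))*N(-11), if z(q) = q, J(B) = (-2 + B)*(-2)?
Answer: -345/22 ≈ -15.682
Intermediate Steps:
J(B) = 4 - 2*B
N(a) = 1/(2*a)
(273 + (12 + 0)*z(J(-1)))*N(-11) = (273 + (12 + 0)*(4 - 2*(-1)))*((½)/(-11)) = (273 + 12*(4 + 2))*((½)*(-1/11)) = (273 + 12*6)*(-1/22) = (273 + 72)*(-1/22) = 345*(-1/22) = -345/22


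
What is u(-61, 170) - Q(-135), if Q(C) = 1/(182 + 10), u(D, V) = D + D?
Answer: -23425/192 ≈ -122.01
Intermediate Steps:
u(D, V) = 2*D
Q(C) = 1/192
u(-61, 170) - Q(-135) = 2*(-61) - 1*1/192 = -122 - 1/192 = -23425/192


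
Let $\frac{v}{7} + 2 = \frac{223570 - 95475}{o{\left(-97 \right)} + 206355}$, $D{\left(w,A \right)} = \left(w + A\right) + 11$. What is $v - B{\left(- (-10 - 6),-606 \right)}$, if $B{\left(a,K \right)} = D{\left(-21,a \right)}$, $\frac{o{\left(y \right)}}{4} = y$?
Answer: $- \frac{3222675}{205967} \approx -15.647$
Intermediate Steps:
$o{\left(y \right)} = 4 y$
$D{\left(w,A \right)} = 11 + A + w$ ($D{\left(w,A \right)} = \left(A + w\right) + 11 = 11 + A + w$)
$v = - \frac{1986873}{205967}$ ($v = -14 + 7 \frac{223570 - 95475}{4 \left(-97\right) + 206355} = -14 + 7 \frac{128095}{-388 + 206355} = -14 + 7 \cdot \frac{128095}{205967} = -14 + \frac{896665}{205967} = - \frac{1986873}{205967} \approx -9.6466$)
$B{\left(a,K \right)} = -10 + a$ ($B{\left(a,K \right)} = 11 + a - 21 = -10 + a$)
$v - B{\left(- (-10 - 6),-606 \right)} = - \frac{1986873}{205967} - \left(-10 - \left(-10 - 6\right)\right) = - \frac{1986873}{205967} - \left(-10 - -16\right) = - \frac{1986873}{205967} - \left(-10 + 16\right) = - \frac{1986873}{205967} - 6 = - \frac{3222675}{205967}$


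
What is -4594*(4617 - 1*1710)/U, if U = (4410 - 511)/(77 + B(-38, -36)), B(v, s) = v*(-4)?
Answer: -3058239582/3899 ≈ -7.8437e+5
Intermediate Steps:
B(v, s) = -4*v
U = 3899/229 (U = (4410 - 511)/(77 - 4*(-38)) = 3899/(77 + 152) = 3899/229 ≈ 17.026)
-4594*(4617 - 1*1710)/U = -4594/(3899/(229*(4617 - 1*1710))) = -4594/(3899/(229*(4617 - 1710))) = -4594/((3899/229)/2907) = -4594/((3899/229)*(1/2907)) = -4594/3899/665703 = -4594*665703/3899 = -3058239582/3899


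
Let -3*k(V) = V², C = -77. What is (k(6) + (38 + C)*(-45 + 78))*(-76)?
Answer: 98724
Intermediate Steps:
k(V) = -V²/3
(k(6) + (38 + C)*(-45 + 78))*(-76) = (-⅓*6² + (38 - 77)*(-45 + 78))*(-76) = (-⅓*36 - 39*33)*(-76) = (-12 - 1287)*(-76) = -1299*(-76) = 98724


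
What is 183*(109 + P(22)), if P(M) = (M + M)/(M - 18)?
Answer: 21960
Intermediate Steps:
P(M) = 2*M/(-18 + M) (P(M) = (2*M)/(-18 + M) = 2*M/(-18 + M))
183*(109 + P(22)) = 183*(109 + 2*22/(-18 + 22)) = 183*(109 + 2*22/4) = 183*(109 + 2*22*(¼)) = 183*(109 + 11) = 183*120 = 21960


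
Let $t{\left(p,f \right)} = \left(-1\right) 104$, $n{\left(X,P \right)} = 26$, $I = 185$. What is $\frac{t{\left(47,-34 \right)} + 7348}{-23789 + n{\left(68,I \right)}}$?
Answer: $- \frac{7244}{23763} \approx -0.30484$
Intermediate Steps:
$t{\left(p,f \right)} = -104$
$\frac{t{\left(47,-34 \right)} + 7348}{-23789 + n{\left(68,I \right)}} = \frac{-104 + 7348}{-23789 + 26} = \frac{7244}{-23763} = 7244 \left(- \frac{1}{23763}\right) = - \frac{7244}{23763}$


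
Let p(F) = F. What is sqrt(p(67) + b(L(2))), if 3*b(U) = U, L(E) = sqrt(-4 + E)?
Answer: sqrt(603 + 3*I*sqrt(2))/3 ≈ 8.1854 + 0.028795*I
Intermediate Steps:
b(U) = U/3
sqrt(p(67) + b(L(2))) = sqrt(67 + sqrt(-4 + 2)/3) = sqrt(67 + sqrt(-2)/3) = sqrt(67 + (I*sqrt(2))/3) = sqrt(67 + I*sqrt(2)/3)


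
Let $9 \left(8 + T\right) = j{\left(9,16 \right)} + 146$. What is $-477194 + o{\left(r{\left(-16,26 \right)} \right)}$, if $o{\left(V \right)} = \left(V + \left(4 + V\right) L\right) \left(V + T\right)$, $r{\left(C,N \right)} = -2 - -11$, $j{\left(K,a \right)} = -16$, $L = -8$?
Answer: $- \frac{4307951}{9} \approx -4.7866 \cdot 10^{5}$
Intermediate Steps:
$r{\left(C,N \right)} = 9$ ($r{\left(C,N \right)} = -2 + 11 = 9$)
$T = \frac{58}{9}$ ($T = -8 + \frac{-16 + 146}{9} = -8 + \frac{1}{9} \cdot 130 = -8 + \frac{130}{9} = \frac{58}{9} \approx 6.4444$)
$o{\left(V \right)} = \left(-32 - 7 V\right) \left(\frac{58}{9} + V\right)$ ($o{\left(V \right)} = \left(V + \left(4 + V\right) \left(-8\right)\right) \left(V + \frac{58}{9}\right) = \left(V - \left(32 + 8 V\right)\right) \left(\frac{58}{9} + V\right) = \left(-32 - 7 V\right) \left(\frac{58}{9} + V\right)$)
$-477194 + o{\left(r{\left(-16,26 \right)} \right)} = -477194 - \left(\frac{8102}{9} + 567\right) = -477194 - \frac{13205}{9} = - \frac{4307951}{9}$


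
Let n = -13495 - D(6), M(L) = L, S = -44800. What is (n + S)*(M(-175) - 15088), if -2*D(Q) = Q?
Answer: 889710796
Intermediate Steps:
D(Q) = -Q/2
n = -13492 (n = -13495 - (-1)*6/2 = -13495 - 1*(-3) = -13495 + 3 = -13492)
(n + S)*(M(-175) - 15088) = (-13492 - 44800)*(-175 - 15088) = -58292*(-15263) = 889710796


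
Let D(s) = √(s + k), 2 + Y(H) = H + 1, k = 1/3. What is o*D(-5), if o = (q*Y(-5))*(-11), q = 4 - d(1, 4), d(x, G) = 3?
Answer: 22*I*√42 ≈ 142.58*I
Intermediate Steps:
k = ⅓ (k = 1*(⅓) = ⅓ ≈ 0.33333)
Y(H) = -1 + H (Y(H) = -2 + (H + 1) = -2 + (1 + H) = -1 + H)
q = 1 (q = 4 - 1*3 = 4 - 3 = 1)
o = 66 (o = (1*(-1 - 5))*(-11) = (1*(-6))*(-11) = -6*(-11) = 66)
D(s) = √(⅓ + s) (D(s) = √(s + ⅓) = √(⅓ + s))
o*D(-5) = 66*(√(3 + 9*(-5))/3) = 66*(√(3 - 45)/3) = 66*(√(-42)/3) = 66*((I*√42)/3) = 66*(I*√42/3) = 22*I*√42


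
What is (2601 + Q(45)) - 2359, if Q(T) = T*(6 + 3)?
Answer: 647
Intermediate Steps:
Q(T) = 9*T (Q(T) = T*9 = 9*T)
(2601 + Q(45)) - 2359 = (2601 + 9*45) - 2359 = (2601 + 405) - 2359 = 3006 - 2359 = 647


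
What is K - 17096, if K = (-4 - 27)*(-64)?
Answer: -15112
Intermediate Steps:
K = 1984 (K = -31*(-64) = 1984)
K - 17096 = 1984 - 17096 = -15112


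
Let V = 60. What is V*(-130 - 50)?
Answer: -10800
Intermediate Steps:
V*(-130 - 50) = 60*(-130 - 50) = 60*(-180) = -10800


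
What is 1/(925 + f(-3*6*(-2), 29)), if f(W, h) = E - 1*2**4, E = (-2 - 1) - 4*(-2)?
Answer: 1/914 ≈ 0.0010941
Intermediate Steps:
E = 5 (E = -3 + 8 = 5)
f(W, h) = -11 (f(W, h) = 5 - 1*2**4 = 5 - 1*16 = 5 - 16 = -11)
1/(925 + f(-3*6*(-2), 29)) = 1/(925 - 11) = 1/914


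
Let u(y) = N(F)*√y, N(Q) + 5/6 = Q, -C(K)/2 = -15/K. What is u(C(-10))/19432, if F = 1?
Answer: I*√3/116592 ≈ 1.4856e-5*I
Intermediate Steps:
C(K) = 30/K (C(K) = -(-30)/K = 30/K)
N(Q) = -⅚ + Q
u(y) = √y/6 (u(y) = (-⅚ + 1)*√y = √y/6)
u(C(-10))/19432 = (√(30/(-10))/6)/19432 = (√(30*(-⅒))/6)*(1/19432) = (√(-3)/6)*(1/19432) = ((I*√3)/6)*(1/19432) = (I*√3/6)*(1/19432) = I*√3/116592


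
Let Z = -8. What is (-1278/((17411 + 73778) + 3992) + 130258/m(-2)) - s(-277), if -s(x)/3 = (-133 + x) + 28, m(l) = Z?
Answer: -2211786055/126908 ≈ -17428.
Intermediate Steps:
m(l) = -8
s(x) = 315 - 3*x (s(x) = -3*((-133 + x) + 28) = -3*(-105 + x) = 315 - 3*x)
(-1278/((17411 + 73778) + 3992) + 130258/m(-2)) - s(-277) = (-1278/((17411 + 73778) + 3992) + 130258/(-8)) - (315 - 3*(-277)) = (-1278/(91189 + 3992) + 130258*(-1/8)) - (315 + 831) = (-1278/95181 - 65129/4) - 1*1146 = (-1278*1/95181 - 65129/4) - 1146 = (-426/31727 - 65129/4) - 1146 = -2066349487/126908 - 1146 = -2211786055/126908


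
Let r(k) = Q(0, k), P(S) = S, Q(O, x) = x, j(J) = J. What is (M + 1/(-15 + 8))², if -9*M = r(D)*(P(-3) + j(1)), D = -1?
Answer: 529/3969 ≈ 0.13328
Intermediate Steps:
r(k) = k
M = -2/9 (M = -(-1)*(-3 + 1)/9 = -(-1)*(-2)/9 = -⅑*2 = -2/9 ≈ -0.22222)
(M + 1/(-15 + 8))² = (-2/9 + 1/(-15 + 8))² = (-2/9 + 1/(-7))² = (-2/9 - ⅐)² = (-23/63)² = 529/3969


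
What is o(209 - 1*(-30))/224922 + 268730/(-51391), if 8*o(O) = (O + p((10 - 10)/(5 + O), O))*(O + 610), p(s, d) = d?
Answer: -77115119013/15411955336 ≈ -5.0036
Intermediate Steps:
o(O) = O*(610 + O)/4 (o(O) = ((O + O)*(O + 610))/8 = ((2*O)*(610 + O))/8 = (2*O*(610 + O))/8 = O*(610 + O)/4)
o(209 - 1*(-30))/224922 + 268730/(-51391) = ((209 - 1*(-30))*(610 + (209 - 1*(-30)))/4)/224922 + 268730/(-51391) = ((209 + 30)*(610 + (209 + 30))/4)*(1/224922) + 268730*(-1/51391) = ((¼)*239*(610 + 239))*(1/224922) - 268730/51391 = ((¼)*239*849)*(1/224922) - 268730/51391 = (202911/4)*(1/224922) - 268730/51391 = 67637/299896 - 268730/51391 = -77115119013/15411955336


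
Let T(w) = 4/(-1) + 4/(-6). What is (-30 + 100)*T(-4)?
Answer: -980/3 ≈ -326.67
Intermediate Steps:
T(w) = -14/3 (T(w) = 4*(-1) + 4*(-⅙) = -4 - ⅔ = -14/3)
(-30 + 100)*T(-4) = (-30 + 100)*(-14/3) = 70*(-14/3) = -980/3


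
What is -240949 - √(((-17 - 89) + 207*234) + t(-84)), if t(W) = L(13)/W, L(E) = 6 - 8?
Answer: -240949 - √85257690/42 ≈ -2.4117e+5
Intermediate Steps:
L(E) = -2
t(W) = -2/W
-240949 - √(((-17 - 89) + 207*234) + t(-84)) = -240949 - √(((-17 - 89) + 207*234) - 2/(-84)) = -240949 - √((-106 + 48438) - 2*(-1/84)) = -240949 - √(48332 + 1/42) = -240949 - √(2029945/42) = -240949 - √85257690/42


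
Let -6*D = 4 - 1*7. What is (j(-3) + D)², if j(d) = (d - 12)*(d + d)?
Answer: 32761/4 ≈ 8190.3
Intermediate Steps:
D = ½ (D = -(4 - 1*7)/6 = -(4 - 7)/6 = -⅙*(-3) = ½ ≈ 0.50000)
j(d) = 2*d*(-12 + d) (j(d) = (-12 + d)*(2*d) = 2*d*(-12 + d))
(j(-3) + D)² = (2*(-3)*(-12 - 3) + ½)² = (2*(-3)*(-15) + ½)² = (90 + ½)² = (181/2)² = 32761/4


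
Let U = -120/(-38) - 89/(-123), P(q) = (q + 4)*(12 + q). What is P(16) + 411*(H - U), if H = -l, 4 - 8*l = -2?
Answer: -4186455/3116 ≈ -1343.5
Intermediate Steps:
l = ¾ (l = ½ - ⅛*(-2) = ½ + ¼ = ¾ ≈ 0.75000)
P(q) = (4 + q)*(12 + q)
H = -¾ (H = -1*¾ = -¾ ≈ -0.75000)
U = 9071/2337 (U = -120*(-1/38) - 89*(-1/123) = 60/19 + 89/123 = 9071/2337 ≈ 3.8815)
P(16) + 411*(H - U) = (48 + 16² + 16*16) + 411*(-¾ - 1*9071/2337) = (48 + 256 + 256) + 411*(-¾ - 9071/2337) = 560 + 411*(-43295/9348) = 560 - 5931415/3116 = -4186455/3116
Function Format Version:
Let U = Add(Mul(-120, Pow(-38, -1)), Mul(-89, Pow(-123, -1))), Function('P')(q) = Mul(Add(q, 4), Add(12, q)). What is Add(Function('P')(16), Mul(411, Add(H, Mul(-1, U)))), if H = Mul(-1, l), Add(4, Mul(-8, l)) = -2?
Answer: Rational(-4186455, 3116) ≈ -1343.5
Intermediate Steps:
l = Rational(3, 4) (l = Add(Rational(1, 2), Mul(Rational(-1, 8), -2)) = Add(Rational(1, 2), Rational(1, 4)) = Rational(3, 4) ≈ 0.75000)
Function('P')(q) = Mul(Add(4, q), Add(12, q))
H = Rational(-3, 4) (H = Mul(-1, Rational(3, 4)) = Rational(-3, 4) ≈ -0.75000)
U = Rational(9071, 2337) (U = Add(Mul(-120, Rational(-1, 38)), Mul(-89, Rational(-1, 123))) = Add(Rational(60, 19), Rational(89, 123)) = Rational(9071, 2337) ≈ 3.8815)
Add(Function('P')(16), Mul(411, Add(H, Mul(-1, U)))) = Add(Add(48, Pow(16, 2), Mul(16, 16)), Mul(411, Add(Rational(-3, 4), Mul(-1, Rational(9071, 2337))))) = Add(Add(48, 256, 256), Mul(411, Add(Rational(-3, 4), Rational(-9071, 2337)))) = Add(560, Mul(411, Rational(-43295, 9348))) = Add(560, Rational(-5931415, 3116)) = Rational(-4186455, 3116)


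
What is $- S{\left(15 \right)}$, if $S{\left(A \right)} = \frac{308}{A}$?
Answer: $- \frac{308}{15} \approx -20.533$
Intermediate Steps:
$- S{\left(15 \right)} = - \frac{308}{15}$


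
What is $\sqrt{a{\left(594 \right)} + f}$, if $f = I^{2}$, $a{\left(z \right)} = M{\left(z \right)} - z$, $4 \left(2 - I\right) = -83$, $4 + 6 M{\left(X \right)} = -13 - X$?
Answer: $\frac{i \sqrt{25671}}{12} \approx 13.352 i$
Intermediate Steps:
$M{\left(X \right)} = - \frac{17}{6} - \frac{X}{6}$ ($M{\left(X \right)} = - \frac{2}{3} + \frac{-13 - X}{6} = - \frac{2}{3} - \left(\frac{13}{6} + \frac{X}{6}\right) = - \frac{17}{6} - \frac{X}{6}$)
$I = \frac{91}{4}$ ($I = 2 - - \frac{83}{4} = 2 + \frac{83}{4} = \frac{91}{4} \approx 22.75$)
$a{\left(z \right)} = - \frac{17}{6} - \frac{7 z}{6}$ ($a{\left(z \right)} = \left(- \frac{17}{6} - \frac{z}{6}\right) - z = - \frac{17}{6} - \frac{7 z}{6}$)
$f = \frac{8281}{16}$ ($f = \left(\frac{91}{4}\right)^{2} = \frac{8281}{16} \approx 517.56$)
$\sqrt{a{\left(594 \right)} + f} = \sqrt{\left(- \frac{17}{6} - 693\right) + \frac{8281}{16}} = \sqrt{- \frac{4175}{6} + \frac{8281}{16}} = \sqrt{- \frac{8557}{48}} = \frac{i \sqrt{25671}}{12}$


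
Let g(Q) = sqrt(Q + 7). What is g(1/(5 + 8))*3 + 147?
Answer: 147 + 6*sqrt(299)/13 ≈ 154.98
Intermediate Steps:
g(Q) = sqrt(7 + Q)
g(1/(5 + 8))*3 + 147 = sqrt(7 + 1/(5 + 8))*3 + 147 = sqrt(7 + 1/13)*3 + 147 = sqrt(92/13)*3 + 147 = (2*sqrt(299)/13)*3 + 147 = 6*sqrt(299)/13 + 147 = 147 + 6*sqrt(299)/13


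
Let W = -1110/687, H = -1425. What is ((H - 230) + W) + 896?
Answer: -174181/229 ≈ -760.62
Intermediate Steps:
W = -370/229 (W = -1110*1/687 = -370/229 ≈ -1.6157)
((H - 230) + W) + 896 = ((-1425 - 230) - 370/229) + 896 = (-1655 - 370/229) + 896 = -379365/229 + 896 = -174181/229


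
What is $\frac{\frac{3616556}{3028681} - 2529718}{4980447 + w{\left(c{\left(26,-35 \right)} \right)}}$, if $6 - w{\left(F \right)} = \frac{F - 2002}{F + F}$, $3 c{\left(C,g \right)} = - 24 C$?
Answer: $- \frac{122587283606432}{241346996522003} \approx -0.50793$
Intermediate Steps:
$c{\left(C,g \right)} = - 8 C$ ($c{\left(C,g \right)} = \frac{\left(-24\right) C}{3} = - 8 C$)
$w{\left(F \right)} = 6 - \frac{-2002 + F}{2 F}$ ($w{\left(F \right)} = 6 - \frac{F - 2002}{F + F} = 6 - \frac{-2002 + F}{2 F}$)
$\frac{\frac{3616556}{3028681} - 2529718}{4980447 + w{\left(c{\left(26,-35 \right)} \right)}} = \frac{\frac{3616556}{3028681} - 2529718}{4980447 + \left(\frac{11}{2} + \frac{1001}{\left(-8\right) 26}\right)} = \frac{3616556 \cdot \frac{1}{3028681} - 2529718}{4980447 + \left(\frac{11}{2} + \frac{1001}{-208}\right)} = \frac{\frac{3616556}{3028681} - 2529718}{4980447 + \left(\frac{11}{2} + 1001 \left(- \frac{1}{208}\right)\right)} = - \frac{7661705225402}{3028681 \left(4980447 + \left(\frac{11}{2} - \frac{77}{16}\right)\right)} = - \frac{7661705225402}{3028681 \left(4980447 + \frac{11}{16}\right)} = - \frac{7661705225402}{3028681 \cdot \frac{79687163}{16}} = \left(- \frac{7661705225402}{3028681}\right) \frac{16}{79687163} = - \frac{122587283606432}{241346996522003}$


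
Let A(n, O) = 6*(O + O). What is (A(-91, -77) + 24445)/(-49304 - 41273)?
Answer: -23521/90577 ≈ -0.25968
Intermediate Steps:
A(n, O) = 12*O (A(n, O) = 6*(2*O) = 12*O)
(A(-91, -77) + 24445)/(-49304 - 41273) = (12*(-77) + 24445)/(-49304 - 41273) = (-924 + 24445)/(-90577) = 23521*(-1/90577) = -23521/90577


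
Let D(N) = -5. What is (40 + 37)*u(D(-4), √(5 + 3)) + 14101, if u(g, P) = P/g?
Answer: 14101 - 154*√2/5 ≈ 14057.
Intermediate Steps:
(40 + 37)*u(D(-4), √(5 + 3)) + 14101 = (40 + 37)*(√(5 + 3)/(-5)) + 14101 = 77*(√8*(-⅕)) + 14101 = 77*((2*√2)*(-⅕)) + 14101 = 77*(-2*√2/5) + 14101 = -154*√2/5 + 14101 = 14101 - 154*√2/5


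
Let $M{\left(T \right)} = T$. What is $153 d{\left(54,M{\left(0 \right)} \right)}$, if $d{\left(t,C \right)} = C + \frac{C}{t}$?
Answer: $0$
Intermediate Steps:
$153 d{\left(54,M{\left(0 \right)} \right)} = 153 \left(0 + \frac{0}{54}\right) = 153 \left(0 + 0 \cdot \frac{1}{54}\right) = 153 \left(0 + 0\right) = 153 \cdot 0 = 0$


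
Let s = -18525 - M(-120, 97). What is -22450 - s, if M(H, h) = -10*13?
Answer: -4055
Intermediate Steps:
M(H, h) = -130
s = -18395 (s = -18525 - 1*(-130) = -18525 + 130 = -18395)
-22450 - s = -22450 - 1*(-18395) = -22450 + 18395 = -4055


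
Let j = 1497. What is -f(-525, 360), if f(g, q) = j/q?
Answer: -499/120 ≈ -4.1583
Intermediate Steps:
f(g, q) = 1497/q
-f(-525, 360) = -1497/360 = -1*499/120 = -499/120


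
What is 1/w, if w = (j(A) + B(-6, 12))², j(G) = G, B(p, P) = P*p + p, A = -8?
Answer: 1/7396 ≈ 0.00013521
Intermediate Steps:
B(p, P) = p + P*p
w = 7396 (w = (-8 - 6*(1 + 12))² = (-8 - 6*13)² = (-8 - 78)² = (-86)² = 7396)
1/w = 1/7396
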